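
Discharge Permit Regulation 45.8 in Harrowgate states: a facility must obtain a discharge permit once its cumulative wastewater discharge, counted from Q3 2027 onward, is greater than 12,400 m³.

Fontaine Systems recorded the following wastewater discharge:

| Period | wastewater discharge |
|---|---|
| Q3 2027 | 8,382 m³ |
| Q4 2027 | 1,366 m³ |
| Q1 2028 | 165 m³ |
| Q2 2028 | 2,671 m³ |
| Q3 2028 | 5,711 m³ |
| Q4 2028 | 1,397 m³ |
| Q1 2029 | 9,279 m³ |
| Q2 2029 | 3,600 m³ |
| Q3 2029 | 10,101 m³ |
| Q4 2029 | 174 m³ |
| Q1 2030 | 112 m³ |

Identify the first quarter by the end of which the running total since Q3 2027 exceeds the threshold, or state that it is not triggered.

Through Q3 2027: 8,382 m³
Through Q4 2027: 9,748 m³
Through Q1 2028: 9,913 m³
Through Q2 2028: 12,584 m³ ← exceeds threshold

Q2 2028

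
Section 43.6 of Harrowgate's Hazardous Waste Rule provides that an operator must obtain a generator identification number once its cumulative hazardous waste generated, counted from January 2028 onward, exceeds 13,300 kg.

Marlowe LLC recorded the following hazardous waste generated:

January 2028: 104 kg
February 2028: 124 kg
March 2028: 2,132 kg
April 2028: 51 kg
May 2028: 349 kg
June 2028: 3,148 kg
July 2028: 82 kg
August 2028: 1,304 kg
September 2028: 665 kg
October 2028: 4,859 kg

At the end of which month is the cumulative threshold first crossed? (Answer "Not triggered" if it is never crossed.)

Through January 2028: 104 kg
Through February 2028: 228 kg
Through March 2028: 2,360 kg
Through April 2028: 2,411 kg
Through May 2028: 2,760 kg
Through June 2028: 5,908 kg
Through July 2028: 5,990 kg
Through August 2028: 7,294 kg
Through September 2028: 7,959 kg
Through October 2028: 12,818 kg
Final cumulative total 12,818 kg ≤ 13,300 kg; the threshold is never exceeded.

Not triggered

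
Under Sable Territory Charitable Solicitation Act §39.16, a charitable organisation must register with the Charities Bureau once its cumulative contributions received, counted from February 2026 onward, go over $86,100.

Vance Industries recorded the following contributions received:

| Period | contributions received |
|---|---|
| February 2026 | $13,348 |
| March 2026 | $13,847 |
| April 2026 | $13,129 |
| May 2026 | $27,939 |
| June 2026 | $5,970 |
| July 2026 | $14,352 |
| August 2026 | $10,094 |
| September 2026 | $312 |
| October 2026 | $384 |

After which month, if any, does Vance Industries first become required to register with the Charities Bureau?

July 2026

Through February 2026: $13,348
Through March 2026: $27,195
Through April 2026: $40,324
Through May 2026: $68,263
Through June 2026: $74,233
Through July 2026: $88,585 ← exceeds threshold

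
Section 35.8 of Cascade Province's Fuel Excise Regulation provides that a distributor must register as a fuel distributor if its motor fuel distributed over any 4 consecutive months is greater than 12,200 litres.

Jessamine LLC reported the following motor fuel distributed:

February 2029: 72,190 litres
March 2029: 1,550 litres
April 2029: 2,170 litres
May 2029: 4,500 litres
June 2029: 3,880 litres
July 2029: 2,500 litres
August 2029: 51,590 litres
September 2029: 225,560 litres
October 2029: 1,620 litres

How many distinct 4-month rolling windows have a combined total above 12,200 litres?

February 2029–May 2029: 72,190 litres + 1,550 litres + 2,170 litres + 4,500 litres = 80,410 litres (over)
March 2029–June 2029: 1,550 litres + 2,170 litres + 4,500 litres + 3,880 litres = 12,100 litres (under)
April 2029–July 2029: 2,170 litres + 4,500 litres + 3,880 litres + 2,500 litres = 13,050 litres (over)
May 2029–August 2029: 4,500 litres + 3,880 litres + 2,500 litres + 51,590 litres = 62,470 litres (over)
June 2029–September 2029: 3,880 litres + 2,500 litres + 51,590 litres + 225,560 litres = 283,530 litres (over)
July 2029–October 2029: 2,500 litres + 51,590 litres + 225,560 litres + 1,620 litres = 281,270 litres (over)
5 windows exceed the threshold.

5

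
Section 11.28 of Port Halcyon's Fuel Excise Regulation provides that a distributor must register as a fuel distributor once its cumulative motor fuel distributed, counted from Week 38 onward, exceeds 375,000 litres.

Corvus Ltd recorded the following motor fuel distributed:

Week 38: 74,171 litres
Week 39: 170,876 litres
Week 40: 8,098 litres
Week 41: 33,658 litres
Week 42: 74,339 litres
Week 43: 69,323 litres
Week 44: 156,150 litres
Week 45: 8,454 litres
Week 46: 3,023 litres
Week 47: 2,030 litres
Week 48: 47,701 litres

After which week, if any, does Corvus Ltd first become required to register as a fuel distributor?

Through Week 38: 74,171 litres
Through Week 39: 245,047 litres
Through Week 40: 253,145 litres
Through Week 41: 286,803 litres
Through Week 42: 361,142 litres
Through Week 43: 430,465 litres ← exceeds threshold

Week 43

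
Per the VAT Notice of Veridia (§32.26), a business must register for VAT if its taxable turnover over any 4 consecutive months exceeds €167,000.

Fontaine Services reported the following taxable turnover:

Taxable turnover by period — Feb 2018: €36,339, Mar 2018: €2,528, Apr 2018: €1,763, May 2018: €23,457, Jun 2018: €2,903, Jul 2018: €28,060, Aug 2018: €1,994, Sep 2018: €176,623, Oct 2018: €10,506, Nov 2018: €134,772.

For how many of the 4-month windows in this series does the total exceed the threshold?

3

Feb 2018–May 2018: €36,339 + €2,528 + €1,763 + €23,457 = €64,087 (under)
Mar 2018–Jun 2018: €2,528 + €1,763 + €23,457 + €2,903 = €30,651 (under)
Apr 2018–Jul 2018: €1,763 + €23,457 + €2,903 + €28,060 = €56,183 (under)
May 2018–Aug 2018: €23,457 + €2,903 + €28,060 + €1,994 = €56,414 (under)
Jun 2018–Sep 2018: €2,903 + €28,060 + €1,994 + €176,623 = €209,580 (over)
Jul 2018–Oct 2018: €28,060 + €1,994 + €176,623 + €10,506 = €217,183 (over)
Aug 2018–Nov 2018: €1,994 + €176,623 + €10,506 + €134,772 = €323,895 (over)
3 windows exceed the threshold.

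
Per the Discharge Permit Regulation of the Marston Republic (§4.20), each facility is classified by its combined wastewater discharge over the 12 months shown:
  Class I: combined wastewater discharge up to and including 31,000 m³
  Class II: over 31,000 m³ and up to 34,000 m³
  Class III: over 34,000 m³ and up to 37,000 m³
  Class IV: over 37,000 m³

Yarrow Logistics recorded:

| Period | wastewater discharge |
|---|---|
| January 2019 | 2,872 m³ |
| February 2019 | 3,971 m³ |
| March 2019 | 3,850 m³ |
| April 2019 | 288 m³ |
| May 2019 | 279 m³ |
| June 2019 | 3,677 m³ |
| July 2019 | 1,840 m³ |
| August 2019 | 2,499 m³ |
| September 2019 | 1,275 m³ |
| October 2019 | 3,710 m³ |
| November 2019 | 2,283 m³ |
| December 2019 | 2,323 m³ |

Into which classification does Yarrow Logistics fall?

Combined wastewater discharge: 2,872 m³ + 3,971 m³ + 3,850 m³ + 288 m³ + 279 m³ + 3,677 m³ + 1,840 m³ + 2,499 m³ + 1,275 m³ + 3,710 m³ + 2,283 m³ + 2,323 m³ = 28,867 m³.
28,867 m³ ≤ 31,000 m³, so Class I applies.

Class I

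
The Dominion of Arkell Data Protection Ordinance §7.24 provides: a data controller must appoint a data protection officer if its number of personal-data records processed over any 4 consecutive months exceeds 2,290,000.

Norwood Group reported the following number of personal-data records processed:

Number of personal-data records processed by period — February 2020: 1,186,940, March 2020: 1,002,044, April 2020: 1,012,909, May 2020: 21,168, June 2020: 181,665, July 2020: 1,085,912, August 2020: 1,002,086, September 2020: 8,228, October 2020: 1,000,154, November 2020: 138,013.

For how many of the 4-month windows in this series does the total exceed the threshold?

February 2020–May 2020: 1,186,940 + 1,002,044 + 1,012,909 + 21,168 = 3,223,061 (over)
March 2020–June 2020: 1,002,044 + 1,012,909 + 21,168 + 181,665 = 2,217,786 (under)
April 2020–July 2020: 1,012,909 + 21,168 + 181,665 + 1,085,912 = 2,301,654 (over)
May 2020–August 2020: 21,168 + 181,665 + 1,085,912 + 1,002,086 = 2,290,831 (over)
June 2020–September 2020: 181,665 + 1,085,912 + 1,002,086 + 8,228 = 2,277,891 (under)
July 2020–October 2020: 1,085,912 + 1,002,086 + 8,228 + 1,000,154 = 3,096,380 (over)
August 2020–November 2020: 1,002,086 + 8,228 + 1,000,154 + 138,013 = 2,148,481 (under)
4 windows exceed the threshold.

4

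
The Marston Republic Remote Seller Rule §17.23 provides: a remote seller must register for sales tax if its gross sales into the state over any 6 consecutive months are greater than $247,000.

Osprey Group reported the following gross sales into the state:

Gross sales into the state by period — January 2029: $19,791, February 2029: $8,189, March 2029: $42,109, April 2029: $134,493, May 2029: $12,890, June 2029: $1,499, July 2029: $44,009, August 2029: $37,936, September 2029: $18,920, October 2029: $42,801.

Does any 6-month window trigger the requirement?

January 2029–June 2029: $19,791 + $8,189 + $42,109 + $134,493 + $12,890 + $1,499 = $218,971 (under)
February 2029–July 2029: $8,189 + $42,109 + $134,493 + $12,890 + $1,499 + $44,009 = $243,189 (under)
March 2029–August 2029: $42,109 + $134,493 + $12,890 + $1,499 + $44,009 + $37,936 = $272,936 (over)
April 2029–September 2029: $134,493 + $12,890 + $1,499 + $44,009 + $37,936 + $18,920 = $249,747 (over)
May 2029–October 2029: $12,890 + $1,499 + $44,009 + $37,936 + $18,920 + $42,801 = $158,055 (under)
At least one window exceeds $247,000.

Yes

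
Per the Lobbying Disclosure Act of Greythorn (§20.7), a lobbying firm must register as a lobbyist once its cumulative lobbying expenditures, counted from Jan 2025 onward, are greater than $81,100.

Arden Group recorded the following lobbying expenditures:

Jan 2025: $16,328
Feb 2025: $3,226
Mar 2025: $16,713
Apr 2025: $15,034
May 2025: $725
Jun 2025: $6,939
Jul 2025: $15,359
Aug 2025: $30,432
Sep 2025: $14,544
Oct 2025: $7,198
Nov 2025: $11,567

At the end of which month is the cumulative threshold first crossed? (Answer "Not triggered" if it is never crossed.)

Aug 2025

Through Jan 2025: $16,328
Through Feb 2025: $19,554
Through Mar 2025: $36,267
Through Apr 2025: $51,301
Through May 2025: $52,026
Through Jun 2025: $58,965
Through Jul 2025: $74,324
Through Aug 2025: $104,756 ← exceeds threshold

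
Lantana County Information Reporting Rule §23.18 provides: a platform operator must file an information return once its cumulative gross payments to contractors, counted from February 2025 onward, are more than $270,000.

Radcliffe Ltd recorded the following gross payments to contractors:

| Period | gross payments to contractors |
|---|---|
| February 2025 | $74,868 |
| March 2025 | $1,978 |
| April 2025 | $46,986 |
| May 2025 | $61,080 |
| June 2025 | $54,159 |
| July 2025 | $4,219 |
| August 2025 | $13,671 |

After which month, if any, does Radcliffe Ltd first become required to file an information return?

Not triggered

Through February 2025: $74,868
Through March 2025: $76,846
Through April 2025: $123,832
Through May 2025: $184,912
Through June 2025: $239,071
Through July 2025: $243,290
Through August 2025: $256,961
Final cumulative total $256,961 ≤ $270,000; the threshold is never exceeded.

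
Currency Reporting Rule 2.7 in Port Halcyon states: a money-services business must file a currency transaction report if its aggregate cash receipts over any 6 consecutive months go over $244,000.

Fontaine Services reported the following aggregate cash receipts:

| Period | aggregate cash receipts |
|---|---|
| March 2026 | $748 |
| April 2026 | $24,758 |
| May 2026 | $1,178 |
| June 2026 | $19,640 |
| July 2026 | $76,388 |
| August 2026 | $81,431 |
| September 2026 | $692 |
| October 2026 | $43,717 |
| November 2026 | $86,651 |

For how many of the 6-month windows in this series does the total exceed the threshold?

1

March 2026–August 2026: $748 + $24,758 + $1,178 + $19,640 + $76,388 + $81,431 = $204,143 (under)
April 2026–September 2026: $24,758 + $1,178 + $19,640 + $76,388 + $81,431 + $692 = $204,087 (under)
May 2026–October 2026: $1,178 + $19,640 + $76,388 + $81,431 + $692 + $43,717 = $223,046 (under)
June 2026–November 2026: $19,640 + $76,388 + $81,431 + $692 + $43,717 + $86,651 = $308,519 (over)
1 window exceeds the threshold.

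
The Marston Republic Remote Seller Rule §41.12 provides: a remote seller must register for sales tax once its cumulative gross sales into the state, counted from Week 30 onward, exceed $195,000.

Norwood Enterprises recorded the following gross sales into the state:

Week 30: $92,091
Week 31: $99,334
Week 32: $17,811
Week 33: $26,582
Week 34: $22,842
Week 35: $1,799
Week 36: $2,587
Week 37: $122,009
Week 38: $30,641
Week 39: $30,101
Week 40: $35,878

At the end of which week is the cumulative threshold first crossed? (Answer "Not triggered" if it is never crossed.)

Week 32

Through Week 30: $92,091
Through Week 31: $191,425
Through Week 32: $209,236 ← exceeds threshold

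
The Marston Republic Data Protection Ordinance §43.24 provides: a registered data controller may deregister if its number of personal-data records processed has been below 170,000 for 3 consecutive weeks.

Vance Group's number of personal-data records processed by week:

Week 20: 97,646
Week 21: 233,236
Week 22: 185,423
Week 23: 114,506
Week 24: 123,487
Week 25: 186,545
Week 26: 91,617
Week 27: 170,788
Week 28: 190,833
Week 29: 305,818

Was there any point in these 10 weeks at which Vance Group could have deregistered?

Weeks below 170,000: Week 20, Week 23, Week 24, Week 26.
Longest run of consecutive weeks below the threshold: 2.
2 < 3, so Vance Group never became eligible.

No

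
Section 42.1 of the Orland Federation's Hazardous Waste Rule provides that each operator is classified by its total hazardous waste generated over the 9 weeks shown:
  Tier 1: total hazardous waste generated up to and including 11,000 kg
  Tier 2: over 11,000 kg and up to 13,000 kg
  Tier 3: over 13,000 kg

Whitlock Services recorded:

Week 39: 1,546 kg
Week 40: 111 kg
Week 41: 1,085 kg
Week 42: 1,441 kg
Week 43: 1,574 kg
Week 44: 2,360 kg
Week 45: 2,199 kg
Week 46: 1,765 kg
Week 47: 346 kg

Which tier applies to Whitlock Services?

Total hazardous waste generated: 1,546 kg + 111 kg + 1,085 kg + 1,441 kg + 1,574 kg + 2,360 kg + 2,199 kg + 1,765 kg + 346 kg = 12,427 kg.
11,000 kg < 12,427 kg ≤ 13,000 kg, so Tier 2 applies.

Tier 2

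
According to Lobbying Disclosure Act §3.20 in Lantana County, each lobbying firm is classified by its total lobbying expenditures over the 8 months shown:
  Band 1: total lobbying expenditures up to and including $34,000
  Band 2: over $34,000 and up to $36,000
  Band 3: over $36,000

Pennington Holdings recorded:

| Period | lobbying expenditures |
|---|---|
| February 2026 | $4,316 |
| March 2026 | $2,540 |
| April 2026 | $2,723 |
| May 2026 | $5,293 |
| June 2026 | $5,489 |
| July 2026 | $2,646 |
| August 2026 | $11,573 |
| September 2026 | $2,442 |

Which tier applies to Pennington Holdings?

Band 3

Total lobbying expenditures: $4,316 + $2,540 + $2,723 + $5,293 + $5,489 + $2,646 + $11,573 + $2,442 = $37,022.
$37,022 > $36,000, so Band 3 applies.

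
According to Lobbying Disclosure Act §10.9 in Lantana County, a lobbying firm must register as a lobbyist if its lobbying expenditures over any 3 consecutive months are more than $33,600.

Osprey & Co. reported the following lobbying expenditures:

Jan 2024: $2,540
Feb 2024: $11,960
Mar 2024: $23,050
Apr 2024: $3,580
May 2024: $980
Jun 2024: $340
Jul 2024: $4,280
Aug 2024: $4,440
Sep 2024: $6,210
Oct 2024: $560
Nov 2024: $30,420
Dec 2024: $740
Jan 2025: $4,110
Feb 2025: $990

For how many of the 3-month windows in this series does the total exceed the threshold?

4

Jan 2024–Mar 2024: $2,540 + $11,960 + $23,050 = $37,550 (over)
Feb 2024–Apr 2024: $11,960 + $23,050 + $3,580 = $38,590 (over)
Mar 2024–May 2024: $23,050 + $3,580 + $980 = $27,610 (under)
Apr 2024–Jun 2024: $3,580 + $980 + $340 = $4,900 (under)
May 2024–Jul 2024: $980 + $340 + $4,280 = $5,600 (under)
Jun 2024–Aug 2024: $340 + $4,280 + $4,440 = $9,060 (under)
Jul 2024–Sep 2024: $4,280 + $4,440 + $6,210 = $14,930 (under)
Aug 2024–Oct 2024: $4,440 + $6,210 + $560 = $11,210 (under)
Sep 2024–Nov 2024: $6,210 + $560 + $30,420 = $37,190 (over)
Oct 2024–Dec 2024: $560 + $30,420 + $740 = $31,720 (under)
Nov 2024–Jan 2025: $30,420 + $740 + $4,110 = $35,270 (over)
Dec 2024–Feb 2025: $740 + $4,110 + $990 = $5,840 (under)
4 windows exceed the threshold.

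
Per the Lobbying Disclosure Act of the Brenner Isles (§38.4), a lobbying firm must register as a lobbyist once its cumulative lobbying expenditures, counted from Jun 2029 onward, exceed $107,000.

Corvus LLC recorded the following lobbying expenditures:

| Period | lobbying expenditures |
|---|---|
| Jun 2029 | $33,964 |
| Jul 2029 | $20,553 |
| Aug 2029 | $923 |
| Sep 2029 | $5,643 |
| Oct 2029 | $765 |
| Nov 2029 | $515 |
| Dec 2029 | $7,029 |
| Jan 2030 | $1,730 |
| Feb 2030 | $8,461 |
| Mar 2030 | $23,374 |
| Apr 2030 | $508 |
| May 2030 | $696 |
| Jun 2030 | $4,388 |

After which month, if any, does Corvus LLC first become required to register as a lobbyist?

Jun 2030

Through Jun 2029: $33,964
Through Jul 2029: $54,517
Through Aug 2029: $55,440
Through Sep 2029: $61,083
Through Oct 2029: $61,848
Through Nov 2029: $62,363
Through Dec 2029: $69,392
Through Jan 2030: $71,122
Through Feb 2030: $79,583
Through Mar 2030: $102,957
Through Apr 2030: $103,465
Through May 2030: $104,161
Through Jun 2030: $108,549 ← exceeds threshold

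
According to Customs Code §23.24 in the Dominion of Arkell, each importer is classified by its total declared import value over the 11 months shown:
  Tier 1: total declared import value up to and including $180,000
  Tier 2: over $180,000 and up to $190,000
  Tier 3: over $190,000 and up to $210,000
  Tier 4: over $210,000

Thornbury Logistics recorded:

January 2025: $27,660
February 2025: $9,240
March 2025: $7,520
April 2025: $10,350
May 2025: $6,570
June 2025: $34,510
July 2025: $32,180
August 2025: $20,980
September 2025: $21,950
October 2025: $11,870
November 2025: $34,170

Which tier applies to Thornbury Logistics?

Tier 4

Total declared import value: $27,660 + $9,240 + $7,520 + $10,350 + $6,570 + $34,510 + $32,180 + $20,980 + $21,950 + $11,870 + $34,170 = $217,000.
$217,000 > $210,000, so Tier 4 applies.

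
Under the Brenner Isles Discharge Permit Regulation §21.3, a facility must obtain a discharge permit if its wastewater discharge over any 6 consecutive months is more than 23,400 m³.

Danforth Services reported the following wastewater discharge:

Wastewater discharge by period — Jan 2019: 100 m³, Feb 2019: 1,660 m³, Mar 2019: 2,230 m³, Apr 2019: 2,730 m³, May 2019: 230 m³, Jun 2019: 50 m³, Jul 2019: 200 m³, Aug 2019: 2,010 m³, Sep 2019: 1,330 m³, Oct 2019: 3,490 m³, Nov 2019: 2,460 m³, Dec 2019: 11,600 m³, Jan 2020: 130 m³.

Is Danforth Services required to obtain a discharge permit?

Jan 2019–Jun 2019: 100 m³ + 1,660 m³ + 2,230 m³ + 2,730 m³ + 230 m³ + 50 m³ = 7,000 m³ (under)
Feb 2019–Jul 2019: 1,660 m³ + 2,230 m³ + 2,730 m³ + 230 m³ + 50 m³ + 200 m³ = 7,100 m³ (under)
Mar 2019–Aug 2019: 2,230 m³ + 2,730 m³ + 230 m³ + 50 m³ + 200 m³ + 2,010 m³ = 7,450 m³ (under)
Apr 2019–Sep 2019: 2,730 m³ + 230 m³ + 50 m³ + 200 m³ + 2,010 m³ + 1,330 m³ = 6,550 m³ (under)
May 2019–Oct 2019: 230 m³ + 50 m³ + 200 m³ + 2,010 m³ + 1,330 m³ + 3,490 m³ = 7,310 m³ (under)
Jun 2019–Nov 2019: 50 m³ + 200 m³ + 2,010 m³ + 1,330 m³ + 3,490 m³ + 2,460 m³ = 9,540 m³ (under)
Jul 2019–Dec 2019: 200 m³ + 2,010 m³ + 1,330 m³ + 3,490 m³ + 2,460 m³ + 11,600 m³ = 21,090 m³ (under)
Aug 2019–Jan 2020: 2,010 m³ + 1,330 m³ + 3,490 m³ + 2,460 m³ + 11,600 m³ + 130 m³ = 21,020 m³ (under)
No window exceeds 23,400 m³.

No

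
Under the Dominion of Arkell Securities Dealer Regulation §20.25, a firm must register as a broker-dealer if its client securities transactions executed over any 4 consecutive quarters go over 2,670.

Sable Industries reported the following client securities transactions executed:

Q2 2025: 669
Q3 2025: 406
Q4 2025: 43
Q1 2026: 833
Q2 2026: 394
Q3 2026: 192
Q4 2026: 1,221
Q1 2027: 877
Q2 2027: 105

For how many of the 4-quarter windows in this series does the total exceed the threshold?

Q2 2025–Q1 2026: 669 + 406 + 43 + 833 = 1,951 (under)
Q3 2025–Q2 2026: 406 + 43 + 833 + 394 = 1,676 (under)
Q4 2025–Q3 2026: 43 + 833 + 394 + 192 = 1,462 (under)
Q1 2026–Q4 2026: 833 + 394 + 192 + 1,221 = 2,640 (under)
Q2 2026–Q1 2027: 394 + 192 + 1,221 + 877 = 2,684 (over)
Q3 2026–Q2 2027: 192 + 1,221 + 877 + 105 = 2,395 (under)
1 window exceeds the threshold.

1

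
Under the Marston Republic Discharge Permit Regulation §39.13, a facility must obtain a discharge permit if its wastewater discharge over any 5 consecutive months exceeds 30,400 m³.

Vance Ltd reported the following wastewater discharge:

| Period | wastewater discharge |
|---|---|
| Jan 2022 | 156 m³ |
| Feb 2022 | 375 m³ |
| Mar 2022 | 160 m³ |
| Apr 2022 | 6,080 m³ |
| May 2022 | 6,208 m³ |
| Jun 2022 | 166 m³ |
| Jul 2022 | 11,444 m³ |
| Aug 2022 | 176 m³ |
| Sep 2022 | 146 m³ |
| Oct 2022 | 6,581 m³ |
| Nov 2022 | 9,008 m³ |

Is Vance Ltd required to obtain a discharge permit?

No

Jan 2022–May 2022: 156 m³ + 375 m³ + 160 m³ + 6,080 m³ + 6,208 m³ = 12,979 m³ (under)
Feb 2022–Jun 2022: 375 m³ + 160 m³ + 6,080 m³ + 6,208 m³ + 166 m³ = 12,989 m³ (under)
Mar 2022–Jul 2022: 160 m³ + 6,080 m³ + 6,208 m³ + 166 m³ + 11,444 m³ = 24,058 m³ (under)
Apr 2022–Aug 2022: 6,080 m³ + 6,208 m³ + 166 m³ + 11,444 m³ + 176 m³ = 24,074 m³ (under)
May 2022–Sep 2022: 6,208 m³ + 166 m³ + 11,444 m³ + 176 m³ + 146 m³ = 18,140 m³ (under)
Jun 2022–Oct 2022: 166 m³ + 11,444 m³ + 176 m³ + 146 m³ + 6,581 m³ = 18,513 m³ (under)
Jul 2022–Nov 2022: 11,444 m³ + 176 m³ + 146 m³ + 6,581 m³ + 9,008 m³ = 27,355 m³ (under)
No window exceeds 30,400 m³.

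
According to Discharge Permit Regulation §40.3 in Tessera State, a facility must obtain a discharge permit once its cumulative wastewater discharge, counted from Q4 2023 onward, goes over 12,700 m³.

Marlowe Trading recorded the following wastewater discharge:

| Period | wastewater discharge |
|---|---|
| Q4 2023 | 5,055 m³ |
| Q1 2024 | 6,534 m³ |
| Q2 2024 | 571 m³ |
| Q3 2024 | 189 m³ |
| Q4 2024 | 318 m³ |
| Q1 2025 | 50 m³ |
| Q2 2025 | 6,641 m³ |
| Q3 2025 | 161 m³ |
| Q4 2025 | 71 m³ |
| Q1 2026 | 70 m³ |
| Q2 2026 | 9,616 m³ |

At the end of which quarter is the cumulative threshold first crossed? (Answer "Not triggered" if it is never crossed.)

Through Q4 2023: 5,055 m³
Through Q1 2024: 11,589 m³
Through Q2 2024: 12,160 m³
Through Q3 2024: 12,349 m³
Through Q4 2024: 12,667 m³
Through Q1 2025: 12,717 m³ ← exceeds threshold

Q1 2025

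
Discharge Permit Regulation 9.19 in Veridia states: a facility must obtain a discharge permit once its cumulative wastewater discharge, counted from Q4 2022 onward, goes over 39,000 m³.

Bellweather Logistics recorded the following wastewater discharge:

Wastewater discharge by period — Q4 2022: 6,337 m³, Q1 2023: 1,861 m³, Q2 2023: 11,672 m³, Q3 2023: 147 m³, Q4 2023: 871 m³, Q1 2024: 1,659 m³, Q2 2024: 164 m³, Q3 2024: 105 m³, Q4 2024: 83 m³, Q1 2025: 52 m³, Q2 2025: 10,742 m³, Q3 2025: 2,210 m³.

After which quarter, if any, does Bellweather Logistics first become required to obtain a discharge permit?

Not triggered

Through Q4 2022: 6,337 m³
Through Q1 2023: 8,198 m³
Through Q2 2023: 19,870 m³
Through Q3 2023: 20,017 m³
Through Q4 2023: 20,888 m³
Through Q1 2024: 22,547 m³
Through Q2 2024: 22,711 m³
Through Q3 2024: 22,816 m³
Through Q4 2024: 22,899 m³
Through Q1 2025: 22,951 m³
Through Q2 2025: 33,693 m³
Through Q3 2025: 35,903 m³
Final cumulative total 35,903 m³ ≤ 39,000 m³; the threshold is never exceeded.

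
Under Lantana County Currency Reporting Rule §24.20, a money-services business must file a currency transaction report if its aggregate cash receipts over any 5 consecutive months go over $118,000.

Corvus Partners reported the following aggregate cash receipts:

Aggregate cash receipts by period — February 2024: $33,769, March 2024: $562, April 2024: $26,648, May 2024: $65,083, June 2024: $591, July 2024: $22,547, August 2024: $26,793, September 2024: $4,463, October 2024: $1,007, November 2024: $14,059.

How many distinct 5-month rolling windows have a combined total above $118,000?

3

February 2024–June 2024: $33,769 + $562 + $26,648 + $65,083 + $591 = $126,653 (over)
March 2024–July 2024: $562 + $26,648 + $65,083 + $591 + $22,547 = $115,431 (under)
April 2024–August 2024: $26,648 + $65,083 + $591 + $22,547 + $26,793 = $141,662 (over)
May 2024–September 2024: $65,083 + $591 + $22,547 + $26,793 + $4,463 = $119,477 (over)
June 2024–October 2024: $591 + $22,547 + $26,793 + $4,463 + $1,007 = $55,401 (under)
July 2024–November 2024: $22,547 + $26,793 + $4,463 + $1,007 + $14,059 = $68,869 (under)
3 windows exceed the threshold.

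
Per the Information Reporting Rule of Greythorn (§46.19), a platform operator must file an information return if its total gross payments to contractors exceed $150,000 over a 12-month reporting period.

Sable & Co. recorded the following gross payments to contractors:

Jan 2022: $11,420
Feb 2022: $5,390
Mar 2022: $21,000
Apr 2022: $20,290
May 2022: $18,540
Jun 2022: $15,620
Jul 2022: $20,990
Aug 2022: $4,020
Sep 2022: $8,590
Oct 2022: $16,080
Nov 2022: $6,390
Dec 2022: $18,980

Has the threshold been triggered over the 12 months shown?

Yes

Total gross payments to contractors: $11,420 + $5,390 + $21,000 + $20,290 + $18,540 + $15,620 + $20,990 + $4,020 + $8,590 + $16,080 + $6,390 + $18,980 = $167,310.
$167,310 > $150,000, so the threshold is exceeded.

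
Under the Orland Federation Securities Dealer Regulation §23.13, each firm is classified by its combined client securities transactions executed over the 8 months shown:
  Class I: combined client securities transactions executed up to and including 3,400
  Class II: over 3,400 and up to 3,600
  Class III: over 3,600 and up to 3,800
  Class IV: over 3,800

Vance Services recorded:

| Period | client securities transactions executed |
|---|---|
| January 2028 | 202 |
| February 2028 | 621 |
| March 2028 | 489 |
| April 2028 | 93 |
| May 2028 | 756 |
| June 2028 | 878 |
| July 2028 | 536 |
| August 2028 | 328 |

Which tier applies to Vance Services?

Combined client securities transactions executed: 202 + 621 + 489 + 93 + 756 + 878 + 536 + 328 = 3,903.
3,903 > 3,800, so Class IV applies.

Class IV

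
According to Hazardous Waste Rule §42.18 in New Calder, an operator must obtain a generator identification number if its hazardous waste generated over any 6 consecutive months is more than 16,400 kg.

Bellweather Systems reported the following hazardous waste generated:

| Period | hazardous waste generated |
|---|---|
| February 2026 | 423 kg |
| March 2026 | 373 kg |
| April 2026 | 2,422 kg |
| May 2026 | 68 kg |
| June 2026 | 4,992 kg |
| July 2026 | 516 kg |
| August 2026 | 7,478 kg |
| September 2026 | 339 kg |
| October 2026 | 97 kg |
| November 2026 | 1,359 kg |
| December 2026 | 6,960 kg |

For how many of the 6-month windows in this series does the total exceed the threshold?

1

February 2026–July 2026: 423 kg + 373 kg + 2,422 kg + 68 kg + 4,992 kg + 516 kg = 8,794 kg (under)
March 2026–August 2026: 373 kg + 2,422 kg + 68 kg + 4,992 kg + 516 kg + 7,478 kg = 15,849 kg (under)
April 2026–September 2026: 2,422 kg + 68 kg + 4,992 kg + 516 kg + 7,478 kg + 339 kg = 15,815 kg (under)
May 2026–October 2026: 68 kg + 4,992 kg + 516 kg + 7,478 kg + 339 kg + 97 kg = 13,490 kg (under)
June 2026–November 2026: 4,992 kg + 516 kg + 7,478 kg + 339 kg + 97 kg + 1,359 kg = 14,781 kg (under)
July 2026–December 2026: 516 kg + 7,478 kg + 339 kg + 97 kg + 1,359 kg + 6,960 kg = 16,749 kg (over)
1 window exceeds the threshold.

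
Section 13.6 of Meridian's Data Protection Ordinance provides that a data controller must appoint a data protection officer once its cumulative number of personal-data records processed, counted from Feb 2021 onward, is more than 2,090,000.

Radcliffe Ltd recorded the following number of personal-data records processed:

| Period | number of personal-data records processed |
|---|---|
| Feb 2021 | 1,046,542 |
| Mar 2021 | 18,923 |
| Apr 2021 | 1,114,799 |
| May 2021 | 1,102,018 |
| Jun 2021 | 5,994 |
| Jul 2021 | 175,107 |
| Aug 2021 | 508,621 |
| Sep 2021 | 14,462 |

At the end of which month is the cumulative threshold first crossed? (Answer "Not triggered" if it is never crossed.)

Through Feb 2021: 1,046,542
Through Mar 2021: 1,065,465
Through Apr 2021: 2,180,264 ← exceeds threshold

Apr 2021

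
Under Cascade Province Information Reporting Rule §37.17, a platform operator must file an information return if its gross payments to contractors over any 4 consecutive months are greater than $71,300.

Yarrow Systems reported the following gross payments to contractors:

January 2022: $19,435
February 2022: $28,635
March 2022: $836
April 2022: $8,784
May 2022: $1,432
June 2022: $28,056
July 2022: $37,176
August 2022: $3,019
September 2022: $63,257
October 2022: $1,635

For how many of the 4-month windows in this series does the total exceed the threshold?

January 2022–April 2022: $19,435 + $28,635 + $836 + $8,784 = $57,690 (under)
February 2022–May 2022: $28,635 + $836 + $8,784 + $1,432 = $39,687 (under)
March 2022–June 2022: $836 + $8,784 + $1,432 + $28,056 = $39,108 (under)
April 2022–July 2022: $8,784 + $1,432 + $28,056 + $37,176 = $75,448 (over)
May 2022–August 2022: $1,432 + $28,056 + $37,176 + $3,019 = $69,683 (under)
June 2022–September 2022: $28,056 + $37,176 + $3,019 + $63,257 = $131,508 (over)
July 2022–October 2022: $37,176 + $3,019 + $63,257 + $1,635 = $105,087 (over)
3 windows exceed the threshold.

3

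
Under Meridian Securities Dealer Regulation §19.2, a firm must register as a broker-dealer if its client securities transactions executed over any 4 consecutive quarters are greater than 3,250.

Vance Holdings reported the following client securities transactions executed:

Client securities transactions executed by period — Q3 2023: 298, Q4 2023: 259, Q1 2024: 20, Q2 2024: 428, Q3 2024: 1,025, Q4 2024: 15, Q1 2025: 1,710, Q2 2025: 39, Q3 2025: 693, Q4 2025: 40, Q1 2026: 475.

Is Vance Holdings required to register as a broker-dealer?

Q3 2023–Q2 2024: 298 + 259 + 20 + 428 = 1,005 (under)
Q4 2023–Q3 2024: 259 + 20 + 428 + 1,025 = 1,732 (under)
Q1 2024–Q4 2024: 20 + 428 + 1,025 + 15 = 1,488 (under)
Q2 2024–Q1 2025: 428 + 1,025 + 15 + 1,710 = 3,178 (under)
Q3 2024–Q2 2025: 1,025 + 15 + 1,710 + 39 = 2,789 (under)
Q4 2024–Q3 2025: 15 + 1,710 + 39 + 693 = 2,457 (under)
Q1 2025–Q4 2025: 1,710 + 39 + 693 + 40 = 2,482 (under)
Q2 2025–Q1 2026: 39 + 693 + 40 + 475 = 1,247 (under)
No window exceeds 3,250.

No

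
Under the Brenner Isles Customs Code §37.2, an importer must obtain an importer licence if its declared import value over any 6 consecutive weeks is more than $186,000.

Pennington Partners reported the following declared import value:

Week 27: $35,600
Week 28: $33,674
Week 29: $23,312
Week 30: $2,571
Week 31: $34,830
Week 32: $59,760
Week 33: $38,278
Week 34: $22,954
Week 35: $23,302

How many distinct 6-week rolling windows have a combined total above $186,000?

2

Week 27–Week 32: $35,600 + $33,674 + $23,312 + $2,571 + $34,830 + $59,760 = $189,747 (over)
Week 28–Week 33: $33,674 + $23,312 + $2,571 + $34,830 + $59,760 + $38,278 = $192,425 (over)
Week 29–Week 34: $23,312 + $2,571 + $34,830 + $59,760 + $38,278 + $22,954 = $181,705 (under)
Week 30–Week 35: $2,571 + $34,830 + $59,760 + $38,278 + $22,954 + $23,302 = $181,695 (under)
2 windows exceed the threshold.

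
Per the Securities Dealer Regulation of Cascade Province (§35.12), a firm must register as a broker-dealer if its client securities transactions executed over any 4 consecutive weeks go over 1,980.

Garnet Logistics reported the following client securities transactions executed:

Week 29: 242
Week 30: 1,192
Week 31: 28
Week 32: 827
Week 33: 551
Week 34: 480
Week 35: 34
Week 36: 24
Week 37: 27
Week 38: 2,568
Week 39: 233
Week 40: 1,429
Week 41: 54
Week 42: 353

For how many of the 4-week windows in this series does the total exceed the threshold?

7

Week 29–Week 32: 242 + 1,192 + 28 + 827 = 2,289 (over)
Week 30–Week 33: 1,192 + 28 + 827 + 551 = 2,598 (over)
Week 31–Week 34: 28 + 827 + 551 + 480 = 1,886 (under)
Week 32–Week 35: 827 + 551 + 480 + 34 = 1,892 (under)
Week 33–Week 36: 551 + 480 + 34 + 24 = 1,089 (under)
Week 34–Week 37: 480 + 34 + 24 + 27 = 565 (under)
Week 35–Week 38: 34 + 24 + 27 + 2,568 = 2,653 (over)
Week 36–Week 39: 24 + 27 + 2,568 + 233 = 2,852 (over)
Week 37–Week 40: 27 + 2,568 + 233 + 1,429 = 4,257 (over)
Week 38–Week 41: 2,568 + 233 + 1,429 + 54 = 4,284 (over)
Week 39–Week 42: 233 + 1,429 + 54 + 353 = 2,069 (over)
7 windows exceed the threshold.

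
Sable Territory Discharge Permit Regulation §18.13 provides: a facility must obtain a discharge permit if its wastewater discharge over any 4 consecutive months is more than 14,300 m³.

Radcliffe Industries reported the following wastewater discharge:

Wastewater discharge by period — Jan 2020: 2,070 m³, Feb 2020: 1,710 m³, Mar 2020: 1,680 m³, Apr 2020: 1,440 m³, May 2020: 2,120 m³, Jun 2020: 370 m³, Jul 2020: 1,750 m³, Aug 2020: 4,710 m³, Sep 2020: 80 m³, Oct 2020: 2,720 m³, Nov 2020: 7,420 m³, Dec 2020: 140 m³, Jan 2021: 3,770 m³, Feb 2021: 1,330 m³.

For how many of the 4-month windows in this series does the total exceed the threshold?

1

Jan 2020–Apr 2020: 2,070 m³ + 1,710 m³ + 1,680 m³ + 1,440 m³ = 6,900 m³ (under)
Feb 2020–May 2020: 1,710 m³ + 1,680 m³ + 1,440 m³ + 2,120 m³ = 6,950 m³ (under)
Mar 2020–Jun 2020: 1,680 m³ + 1,440 m³ + 2,120 m³ + 370 m³ = 5,610 m³ (under)
Apr 2020–Jul 2020: 1,440 m³ + 2,120 m³ + 370 m³ + 1,750 m³ = 5,680 m³ (under)
May 2020–Aug 2020: 2,120 m³ + 370 m³ + 1,750 m³ + 4,710 m³ = 8,950 m³ (under)
Jun 2020–Sep 2020: 370 m³ + 1,750 m³ + 4,710 m³ + 80 m³ = 6,910 m³ (under)
Jul 2020–Oct 2020: 1,750 m³ + 4,710 m³ + 80 m³ + 2,720 m³ = 9,260 m³ (under)
Aug 2020–Nov 2020: 4,710 m³ + 80 m³ + 2,720 m³ + 7,420 m³ = 14,930 m³ (over)
Sep 2020–Dec 2020: 80 m³ + 2,720 m³ + 7,420 m³ + 140 m³ = 10,360 m³ (under)
Oct 2020–Jan 2021: 2,720 m³ + 7,420 m³ + 140 m³ + 3,770 m³ = 14,050 m³ (under)
Nov 2020–Feb 2021: 7,420 m³ + 140 m³ + 3,770 m³ + 1,330 m³ = 12,660 m³ (under)
1 window exceeds the threshold.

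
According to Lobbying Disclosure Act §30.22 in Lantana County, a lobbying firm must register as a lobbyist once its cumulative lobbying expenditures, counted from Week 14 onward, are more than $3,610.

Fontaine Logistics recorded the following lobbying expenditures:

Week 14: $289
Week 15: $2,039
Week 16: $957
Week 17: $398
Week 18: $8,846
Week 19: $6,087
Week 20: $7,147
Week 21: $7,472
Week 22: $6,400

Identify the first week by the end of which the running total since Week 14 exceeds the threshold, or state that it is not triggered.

Through Week 14: $289
Through Week 15: $2,328
Through Week 16: $3,285
Through Week 17: $3,683 ← exceeds threshold

Week 17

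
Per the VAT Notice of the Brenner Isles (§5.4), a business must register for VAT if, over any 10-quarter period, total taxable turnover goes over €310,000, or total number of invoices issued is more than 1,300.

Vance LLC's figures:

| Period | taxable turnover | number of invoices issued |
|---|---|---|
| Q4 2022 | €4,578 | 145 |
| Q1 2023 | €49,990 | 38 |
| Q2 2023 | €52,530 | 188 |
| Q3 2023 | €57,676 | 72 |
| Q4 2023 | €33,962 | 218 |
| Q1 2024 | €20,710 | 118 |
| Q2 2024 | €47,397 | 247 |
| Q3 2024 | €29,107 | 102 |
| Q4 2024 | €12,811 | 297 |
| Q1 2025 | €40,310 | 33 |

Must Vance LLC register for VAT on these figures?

Total taxable turnover: €4,578 + €49,990 + €52,530 + €57,676 + €33,962 + €20,710 + €47,397 + €29,107 + €12,811 + €40,310 = €349,071 (> €310,000).
Total number of invoices issued: 145 + 38 + 188 + 72 + 218 + 118 + 247 + 102 + 297 + 33 = 1,458 (> 1,300).
The test is 'or': at least one threshold is exceeded.

Yes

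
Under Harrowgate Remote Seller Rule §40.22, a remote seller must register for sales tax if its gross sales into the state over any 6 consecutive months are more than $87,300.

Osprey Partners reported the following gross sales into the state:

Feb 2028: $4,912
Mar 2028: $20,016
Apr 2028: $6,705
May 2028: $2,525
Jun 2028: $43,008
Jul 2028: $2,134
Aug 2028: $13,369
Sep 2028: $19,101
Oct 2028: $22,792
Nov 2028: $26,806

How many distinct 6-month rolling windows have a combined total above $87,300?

3

Feb 2028–Jul 2028: $4,912 + $20,016 + $6,705 + $2,525 + $43,008 + $2,134 = $79,300 (under)
Mar 2028–Aug 2028: $20,016 + $6,705 + $2,525 + $43,008 + $2,134 + $13,369 = $87,757 (over)
Apr 2028–Sep 2028: $6,705 + $2,525 + $43,008 + $2,134 + $13,369 + $19,101 = $86,842 (under)
May 2028–Oct 2028: $2,525 + $43,008 + $2,134 + $13,369 + $19,101 + $22,792 = $102,929 (over)
Jun 2028–Nov 2028: $43,008 + $2,134 + $13,369 + $19,101 + $22,792 + $26,806 = $127,210 (over)
3 windows exceed the threshold.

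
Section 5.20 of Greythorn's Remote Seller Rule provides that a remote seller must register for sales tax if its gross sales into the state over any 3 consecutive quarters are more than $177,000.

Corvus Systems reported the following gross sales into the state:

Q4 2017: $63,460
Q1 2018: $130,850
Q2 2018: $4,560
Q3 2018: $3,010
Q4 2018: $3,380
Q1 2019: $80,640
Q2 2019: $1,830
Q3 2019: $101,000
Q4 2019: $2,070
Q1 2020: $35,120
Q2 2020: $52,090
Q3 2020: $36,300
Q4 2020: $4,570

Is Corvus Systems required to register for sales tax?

Yes

Q4 2017–Q2 2018: $63,460 + $130,850 + $4,560 = $198,870 (over)
Q1 2018–Q3 2018: $130,850 + $4,560 + $3,010 = $138,420 (under)
Q2 2018–Q4 2018: $4,560 + $3,010 + $3,380 = $10,950 (under)
Q3 2018–Q1 2019: $3,010 + $3,380 + $80,640 = $87,030 (under)
Q4 2018–Q2 2019: $3,380 + $80,640 + $1,830 = $85,850 (under)
Q1 2019–Q3 2019: $80,640 + $1,830 + $101,000 = $183,470 (over)
Q2 2019–Q4 2019: $1,830 + $101,000 + $2,070 = $104,900 (under)
Q3 2019–Q1 2020: $101,000 + $2,070 + $35,120 = $138,190 (under)
Q4 2019–Q2 2020: $2,070 + $35,120 + $52,090 = $89,280 (under)
Q1 2020–Q3 2020: $35,120 + $52,090 + $36,300 = $123,510 (under)
Q2 2020–Q4 2020: $52,090 + $36,300 + $4,570 = $92,960 (under)
At least one window exceeds $177,000.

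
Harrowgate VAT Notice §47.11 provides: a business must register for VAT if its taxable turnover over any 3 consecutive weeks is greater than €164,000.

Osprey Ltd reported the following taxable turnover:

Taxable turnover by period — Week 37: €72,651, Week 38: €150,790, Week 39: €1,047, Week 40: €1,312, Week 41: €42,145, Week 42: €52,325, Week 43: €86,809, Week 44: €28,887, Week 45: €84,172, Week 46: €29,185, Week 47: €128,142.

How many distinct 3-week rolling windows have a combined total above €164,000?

5

Week 37–Week 39: €72,651 + €150,790 + €1,047 = €224,488 (over)
Week 38–Week 40: €150,790 + €1,047 + €1,312 = €153,149 (under)
Week 39–Week 41: €1,047 + €1,312 + €42,145 = €44,504 (under)
Week 40–Week 42: €1,312 + €42,145 + €52,325 = €95,782 (under)
Week 41–Week 43: €42,145 + €52,325 + €86,809 = €181,279 (over)
Week 42–Week 44: €52,325 + €86,809 + €28,887 = €168,021 (over)
Week 43–Week 45: €86,809 + €28,887 + €84,172 = €199,868 (over)
Week 44–Week 46: €28,887 + €84,172 + €29,185 = €142,244 (under)
Week 45–Week 47: €84,172 + €29,185 + €128,142 = €241,499 (over)
5 windows exceed the threshold.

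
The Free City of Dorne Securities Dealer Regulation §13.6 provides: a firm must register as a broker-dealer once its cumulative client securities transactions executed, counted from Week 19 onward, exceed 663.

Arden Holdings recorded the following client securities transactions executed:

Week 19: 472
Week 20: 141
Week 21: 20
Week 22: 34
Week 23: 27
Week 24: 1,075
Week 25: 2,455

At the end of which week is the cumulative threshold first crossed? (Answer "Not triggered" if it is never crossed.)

Week 22

Through Week 19: 472
Through Week 20: 613
Through Week 21: 633
Through Week 22: 667 ← exceeds threshold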